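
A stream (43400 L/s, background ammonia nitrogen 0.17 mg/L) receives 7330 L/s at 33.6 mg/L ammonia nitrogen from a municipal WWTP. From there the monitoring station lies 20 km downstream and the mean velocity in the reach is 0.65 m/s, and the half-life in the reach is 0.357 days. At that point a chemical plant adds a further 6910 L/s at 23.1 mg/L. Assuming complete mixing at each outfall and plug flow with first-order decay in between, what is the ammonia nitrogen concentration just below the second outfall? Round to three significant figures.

4.97 mg/L

Conservation of mass: C = (43400·0.1700 + 7330·33.60) / 50730 = 253700/50730 = 5.000 mg/L; combined flow 50730 L/s.
Travel time t = 20·1000 / 0.65 = 30770 s = 8.547 h.
Half-life 0.357 d → k = ln 2 / 0.357 = 1.942 d⁻¹.
After decay, C = 5.000 × e^(−kt) = 5.000 × 0.5008 = 2.504 mg/L.
Second outfall: C = (50730·2.504 + 6910·23.10)/57640 = 4.973 mg/L.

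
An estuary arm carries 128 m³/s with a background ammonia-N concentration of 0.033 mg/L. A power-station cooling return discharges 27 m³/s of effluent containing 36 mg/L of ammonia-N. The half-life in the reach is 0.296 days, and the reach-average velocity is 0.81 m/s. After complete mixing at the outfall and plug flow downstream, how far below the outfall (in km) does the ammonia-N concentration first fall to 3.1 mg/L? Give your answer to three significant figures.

21.2 km

Mixed concentration C = ΣQC/ΣQ = (128.0·0.03300 + 27.00·36.00) / 155.0 = 976.2/155.0 = 6.298 mg/L.
Half-life 0.296 d → k = ln 2 / 0.296 = 2.342 d⁻¹.
Set 6.298·exp(−k·t) = 3.1 → t = ln(6.298/3.1)/k = 26150 s = 7.265 h.
Distance = v·t = 0.81·26150 = 21180 m = 21.18 km.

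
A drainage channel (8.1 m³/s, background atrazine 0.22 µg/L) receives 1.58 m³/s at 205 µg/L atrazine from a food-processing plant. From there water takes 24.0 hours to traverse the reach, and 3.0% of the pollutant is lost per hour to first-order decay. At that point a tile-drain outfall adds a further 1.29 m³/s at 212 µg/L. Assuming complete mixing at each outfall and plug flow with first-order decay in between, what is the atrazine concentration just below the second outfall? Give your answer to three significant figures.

Mixed concentration C = ΣQC/ΣQ = (8.100·0.2200 + 1.580·205.0) / 9.680 = 325.7/9.680 = 33.64 µg/L; combined flow 9.680 m³/s.
3.0%/h lost → k = −ln(1 − 0.03) = 0.03046 h⁻¹.
After decay, C = 33.64 × e^(−kt) = 33.64 × 0.4814 = 16.20 µg/L.
At the second outfall, C = (9.680·16.20 + 1.290·212.0) / (9.680 + 1.290) = 39.22 µg/L.

39.2 µg/L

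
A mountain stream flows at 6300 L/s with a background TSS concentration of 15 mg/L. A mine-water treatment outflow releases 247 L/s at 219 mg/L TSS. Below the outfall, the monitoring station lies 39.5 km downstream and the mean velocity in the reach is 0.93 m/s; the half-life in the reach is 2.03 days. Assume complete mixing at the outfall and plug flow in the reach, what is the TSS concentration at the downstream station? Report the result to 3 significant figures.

19.2 mg/L

Flow-weighted average: C = (6300·15.00 + 247.0·219.0) / 6547 = 148600/6547 = 22.70 mg/L.
Travel time t = 39.5·1000 / 0.93 = 42470 s = 11.80 h.
Half-life 2.03 d → k = ln 2 / 2.03 = 0.3415 d⁻¹.
Decay over the reach: 22.70·exp(−kt) = 22.70·0.8455 = 19.19 mg/L.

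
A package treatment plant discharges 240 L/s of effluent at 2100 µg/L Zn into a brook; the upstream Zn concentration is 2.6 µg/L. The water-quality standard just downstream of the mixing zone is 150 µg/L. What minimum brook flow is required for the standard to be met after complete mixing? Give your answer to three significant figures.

3180 L/s

Set C_mix = 150: (Q·2.600 + 240.0·2100) / (Q + 240.0) = 150
→ Q = 240.0·(2100 − 150)/(150 − 2.600) = 3175 L/s.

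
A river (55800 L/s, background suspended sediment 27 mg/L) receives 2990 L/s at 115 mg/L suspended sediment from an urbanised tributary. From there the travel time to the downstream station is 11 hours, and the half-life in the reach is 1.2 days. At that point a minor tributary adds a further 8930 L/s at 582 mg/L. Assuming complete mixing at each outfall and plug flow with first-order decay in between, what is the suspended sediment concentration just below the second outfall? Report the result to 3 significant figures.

97.7 mg/L

Mixed concentration C = ΣQC/ΣQ = (55800·27.00 + 2990·115.0) / 58790 = 1850000/58790 = 31.48 mg/L; combined flow 58790 L/s.
Half-life 1.2 d → k = ln 2 / 1.2 = 0.5776 d⁻¹.
After decay, C = 31.48 × e^(−kt) = 31.48 × 0.7674 = 24.15 mg/L.
At the second outfall, C = (58790·24.15 + 8930·582.0) / (58790 + 8930) = 97.72 mg/L.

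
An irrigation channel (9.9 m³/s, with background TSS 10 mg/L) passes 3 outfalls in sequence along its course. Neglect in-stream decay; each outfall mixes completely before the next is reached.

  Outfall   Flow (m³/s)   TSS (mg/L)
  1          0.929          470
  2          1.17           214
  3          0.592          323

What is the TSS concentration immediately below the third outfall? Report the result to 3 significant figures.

77.6 mg/L

Outfall 1: combined Q = 10.83 m³/s; C = (9.900·10.00 + 0.9290·470.0)/10.83 = 49.46 mg/L.
Outfall 2: combined Q = 12.00 m³/s; C = (10.83·49.46 + 1.170·214.0)/12.00 = 65.51 mg/L.
Outfall 3: combined Q = 12.59 m³/s; C = (12.00·65.51 + 0.5920·323.0)/12.59 = 77.61 mg/L.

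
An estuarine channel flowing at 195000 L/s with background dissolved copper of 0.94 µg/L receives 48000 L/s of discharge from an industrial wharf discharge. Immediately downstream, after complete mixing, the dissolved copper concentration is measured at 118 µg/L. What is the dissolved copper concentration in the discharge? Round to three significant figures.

Mass balance: 195000·0.9400 + 48000·Cₑ = 243000·118.0
→ Cₑ = (243000·118.0 − 195000·0.9400) / 48000 = 593.6 µg/L.

594 µg/L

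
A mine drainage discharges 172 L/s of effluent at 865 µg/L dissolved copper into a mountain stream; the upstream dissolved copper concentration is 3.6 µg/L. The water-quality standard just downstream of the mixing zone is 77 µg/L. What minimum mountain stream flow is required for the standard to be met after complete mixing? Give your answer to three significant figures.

1850 L/s

Set C_mix = 77: (Q·3.600 + 172.0·865.0) / (Q + 172.0) = 77
→ Q = 172.0·(865.0 − 77)/(77 − 3.600) = 1847 L/s.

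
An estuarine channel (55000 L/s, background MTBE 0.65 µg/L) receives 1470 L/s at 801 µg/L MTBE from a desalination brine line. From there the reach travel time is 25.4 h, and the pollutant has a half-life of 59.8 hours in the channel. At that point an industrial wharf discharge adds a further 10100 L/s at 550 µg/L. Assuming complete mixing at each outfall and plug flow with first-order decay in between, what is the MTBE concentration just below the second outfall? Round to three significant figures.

Mass balance: C = (55000·0.6500 + 1470·801.0) / 56470 = 1213000/56470 = 21.48 µg/L; combined flow 56470 L/s.
Half-life 59.8 h → k = ln 2 / 59.8 = 0.01159 h⁻¹ = 0.2782 d⁻¹.
Decay over the reach: 21.48·exp(−kt) = 21.48·0.7450 = 16.01 µg/L.
At the second outfall, C = (56470·16.01 + 10100·550.0) / (56470 + 10100) = 97.02 µg/L.

97.0 µg/L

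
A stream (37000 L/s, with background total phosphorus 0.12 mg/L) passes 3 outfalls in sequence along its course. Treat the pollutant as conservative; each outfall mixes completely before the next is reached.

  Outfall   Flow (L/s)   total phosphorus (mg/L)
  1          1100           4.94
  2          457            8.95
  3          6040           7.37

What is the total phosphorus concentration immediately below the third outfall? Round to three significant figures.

1.31 mg/L

After outfall 1: Q = 37000 + 1100 = 38100 L/s; C = (37000·0.1200 + 1100·4.940)/38100 = 0.2592 mg/L.
After outfall 2: Q = 38100 + 457.0 = 38560 L/s; C = (38100·0.2592 + 457.0·8.950)/38560 = 0.3622 mg/L.
After outfall 3: Q = 38560 + 6040 = 44600 L/s; C = (38560·0.3622 + 6040·7.370)/44600 = 1.311 mg/L.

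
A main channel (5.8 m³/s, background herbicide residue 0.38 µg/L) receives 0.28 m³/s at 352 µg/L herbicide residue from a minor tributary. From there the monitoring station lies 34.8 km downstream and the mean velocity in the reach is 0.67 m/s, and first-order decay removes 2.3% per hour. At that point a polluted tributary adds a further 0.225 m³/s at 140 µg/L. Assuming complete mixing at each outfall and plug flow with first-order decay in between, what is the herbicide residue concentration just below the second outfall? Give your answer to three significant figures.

16.4 µg/L

Flow-weighted average: C = (5.800·0.3800 + 0.2800·352.0) / 6.080 = 100.8/6.080 = 16.57 µg/L; combined flow 6.080 m³/s.
Travel time t = 34.8·1000 / 0.67 = 51940 s = 14.43 h.
2.3%/h lost → k = −ln(1 − 0.023) = 0.02327 h⁻¹.
First-order decay: C = 16.57·exp(−k·t) = 16.57·0.7148 = 11.85 µg/L.
At the second outfall, C = (6.080·11.85 + 0.2250·140.0) / (6.080 + 0.2250) = 16.42 µg/L.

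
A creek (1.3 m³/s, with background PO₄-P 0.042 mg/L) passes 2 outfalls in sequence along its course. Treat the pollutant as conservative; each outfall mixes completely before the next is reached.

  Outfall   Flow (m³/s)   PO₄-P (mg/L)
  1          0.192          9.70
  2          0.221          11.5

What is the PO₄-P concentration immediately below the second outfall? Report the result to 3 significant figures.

2.60 mg/L

Below outfall 1: Q → 1.492 m³/s, C = (1.300·0.04200 + 0.1920·9.700)/1.492 = 1.285 mg/L.
Below outfall 2: Q → 1.713 m³/s, C = (1.492·1.285 + 0.2210·11.50)/1.713 = 2.603 mg/L.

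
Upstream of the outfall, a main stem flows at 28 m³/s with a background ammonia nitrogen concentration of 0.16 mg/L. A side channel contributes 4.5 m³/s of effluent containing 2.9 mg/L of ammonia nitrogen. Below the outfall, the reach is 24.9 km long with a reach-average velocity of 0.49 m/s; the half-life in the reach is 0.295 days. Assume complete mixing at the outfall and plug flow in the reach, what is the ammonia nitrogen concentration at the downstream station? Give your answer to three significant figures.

0.135 mg/L

Mass balance: C = (28.00·0.1600 + 4.500·2.900) / 32.50 = 17.53/32.50 = 0.5394 mg/L.
Travel time t = 24.9·1000 / 0.49 = 50820 s = 14.12 h.
Half-life 0.295 d → k = ln 2 / 0.295 = 2.350 d⁻¹.
First-order decay: C = 0.5394·exp(−k·t) = 0.5394·0.2511 = 0.1354 mg/L.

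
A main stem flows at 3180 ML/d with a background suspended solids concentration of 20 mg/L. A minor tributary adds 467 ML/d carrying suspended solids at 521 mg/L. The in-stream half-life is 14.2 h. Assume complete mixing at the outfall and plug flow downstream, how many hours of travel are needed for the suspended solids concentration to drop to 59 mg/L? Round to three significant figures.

Mixed concentration C = ΣQC/ΣQ = (3180·20.00 + 467.0·521.0) / 3647 = 306900/3647 = 84.15 mg/L.
Half-life 14.2 h → k = ln 2 / 14.2 = 0.04881 h⁻¹ = 1.172 d⁻¹.
84.15·exp(−k·t) = 59 → t = ln(84.15/59)/k = 26190 s = 7.275 h.

7.27 h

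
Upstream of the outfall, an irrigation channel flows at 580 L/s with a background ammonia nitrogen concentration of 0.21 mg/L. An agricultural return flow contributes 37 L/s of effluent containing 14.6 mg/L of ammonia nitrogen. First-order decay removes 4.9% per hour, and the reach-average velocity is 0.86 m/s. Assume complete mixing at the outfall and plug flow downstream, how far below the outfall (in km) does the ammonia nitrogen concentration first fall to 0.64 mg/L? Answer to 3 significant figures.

31.8 km

Conservation of mass: C = (580.0·0.2100 + 37.00·14.60) / 617.0 = 662.0/617.0 = 1.073 mg/L.
4.9%/h lost → k = −ln(1 − 0.049) = 0.05024 h⁻¹.
Set 1.073·exp(−k·t) = 0.64 → t = ln(1.073/0.64)/k = 37020 s = 10.28 h.
Distance = v·t = 0.86·37020 = 31840 m = 31.84 km.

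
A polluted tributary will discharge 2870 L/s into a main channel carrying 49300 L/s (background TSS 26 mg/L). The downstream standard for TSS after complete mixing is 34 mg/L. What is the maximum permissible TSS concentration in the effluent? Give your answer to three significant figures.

At the limit, (Qr·Cr + Qe·Cₑ)/(Qr + Qe) = 34:
Cₑ = (52170·34 − 49300·26.00) / 2870 = 171.4 mg/L.

171 mg/L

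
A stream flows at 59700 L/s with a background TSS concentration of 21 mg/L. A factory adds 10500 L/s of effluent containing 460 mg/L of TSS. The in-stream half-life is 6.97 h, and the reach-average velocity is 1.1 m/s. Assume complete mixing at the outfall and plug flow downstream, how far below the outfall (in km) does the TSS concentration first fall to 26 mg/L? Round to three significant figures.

47.9 km

Flow-weighted average: C = (59700·21.00 + 10500·460.0) / 70200 = 6084000/70200 = 86.66 mg/L.
Half-life 6.97 h → k = ln 2 / 6.97 = 0.09945 h⁻¹ = 2.387 d⁻¹.
Set 86.66·exp(−k·t) = 26 → t = ln(86.66/26)/k = 43580 s = 12.11 h.
Distance = v·t = 1.1·43580 = 47940 m = 47.94 km.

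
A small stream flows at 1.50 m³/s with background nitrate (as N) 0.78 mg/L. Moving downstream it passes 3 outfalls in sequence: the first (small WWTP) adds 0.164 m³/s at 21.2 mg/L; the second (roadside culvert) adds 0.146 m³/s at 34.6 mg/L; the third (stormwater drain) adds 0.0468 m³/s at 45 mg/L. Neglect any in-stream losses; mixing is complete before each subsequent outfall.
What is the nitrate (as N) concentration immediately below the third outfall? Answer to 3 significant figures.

After outfall 1: Q = 1.500 + 0.1640 = 1.664 m³/s; C = (1.500·0.7800 + 0.1640·21.20)/1.664 = 2.793 mg/L.
After outfall 2: Q = 1.664 + 0.1460 = 1.810 m³/s; C = (1.664·2.793 + 0.1460·34.60)/1.810 = 5.358 mg/L.
After outfall 3: Q = 1.810 + 0.04680 = 1.857 m³/s; C = (1.810·5.358 + 0.04680·45.00)/1.857 = 6.357 mg/L.

6.36 mg/L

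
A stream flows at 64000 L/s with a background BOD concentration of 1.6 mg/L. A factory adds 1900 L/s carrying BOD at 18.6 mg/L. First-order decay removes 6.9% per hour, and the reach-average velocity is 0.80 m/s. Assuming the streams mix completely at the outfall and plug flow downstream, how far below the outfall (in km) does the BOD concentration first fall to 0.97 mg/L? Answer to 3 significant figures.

After mixing, C = (64000·1.600 + 1900·18.60) / 65900 = 137700/65900 = 2.090 mg/L.
6.9%/h lost → k = −ln(1 − 0.069) = 0.07150 h⁻¹.
Set 2.090·exp(−k·t) = 0.97 → t = ln(2.090/0.97)/k = 38660 s = 10.74 h.
Distance = v·t = 0.80·38660 = 30920 m = 30.92 km.

30.9 km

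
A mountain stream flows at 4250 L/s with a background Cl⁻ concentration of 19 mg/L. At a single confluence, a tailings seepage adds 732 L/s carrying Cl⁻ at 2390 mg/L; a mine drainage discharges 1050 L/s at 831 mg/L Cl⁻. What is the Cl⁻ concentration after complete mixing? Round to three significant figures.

Conservation of mass: C = (4250·19.00 + 732.0·2390 + 1050·831.0) / 6032 = 2703000/6032 = 448.1 mg/L.

448 mg/L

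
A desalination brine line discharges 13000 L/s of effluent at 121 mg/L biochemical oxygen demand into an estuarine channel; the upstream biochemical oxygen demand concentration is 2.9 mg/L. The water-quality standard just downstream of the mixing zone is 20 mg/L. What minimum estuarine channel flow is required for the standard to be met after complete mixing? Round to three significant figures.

Set C_mix = 20: (Q·2.900 + 13000·121.0) / (Q + 13000) = 20
→ Q = 13000·(121.0 − 20)/(20 − 2.900) = 76780 L/s.

76800 L/s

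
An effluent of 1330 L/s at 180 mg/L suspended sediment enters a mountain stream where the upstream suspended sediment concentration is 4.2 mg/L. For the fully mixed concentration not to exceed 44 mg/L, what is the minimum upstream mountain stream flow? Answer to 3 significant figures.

Set C_mix = 44: (Q·4.200 + 1330·180.0) / (Q + 1330) = 44
→ Q = 1330·(180.0 − 44)/(44 − 4.200) = 4545 L/s.

4540 L/s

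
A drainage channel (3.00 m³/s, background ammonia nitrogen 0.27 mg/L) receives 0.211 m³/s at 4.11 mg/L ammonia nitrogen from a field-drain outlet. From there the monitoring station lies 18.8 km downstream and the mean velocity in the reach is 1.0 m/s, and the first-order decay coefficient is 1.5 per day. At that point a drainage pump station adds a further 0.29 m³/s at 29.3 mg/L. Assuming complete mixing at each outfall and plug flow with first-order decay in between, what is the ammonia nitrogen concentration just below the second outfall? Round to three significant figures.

Flow-weighted average: C = (3.000·0.2700 + 0.2110·4.110) / 3.211 = 1.677/3.211 = 0.5223 mg/L; combined flow 3.211 m³/s.
Travel time t = 18.8·1000 / 1.0 = 18800 s = 5.222 h.
First-order decay: C = 0.5223·exp(−k·t) = 0.5223·0.7215 = 0.3769 mg/L.
Second outfall: C = (3.211·0.3769 + 0.2900·29.30)/3.501 = 2.773 mg/L.

2.77 mg/L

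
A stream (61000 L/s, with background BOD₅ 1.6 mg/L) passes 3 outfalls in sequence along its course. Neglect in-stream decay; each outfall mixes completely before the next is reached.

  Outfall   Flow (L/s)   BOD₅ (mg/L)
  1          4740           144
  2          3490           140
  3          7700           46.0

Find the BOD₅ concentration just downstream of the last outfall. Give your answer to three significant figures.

21.1 mg/L

Outfall 1: combined Q = 65740 L/s; C = (61000·1.600 + 4740·144.0)/65740 = 11.87 mg/L.
Outfall 2: combined Q = 69230 L/s; C = (65740·11.87 + 3490·140.0)/69230 = 18.33 mg/L.
Outfall 3: combined Q = 76930 L/s; C = (69230·18.33 + 7700·46.00)/76930 = 21.10 mg/L.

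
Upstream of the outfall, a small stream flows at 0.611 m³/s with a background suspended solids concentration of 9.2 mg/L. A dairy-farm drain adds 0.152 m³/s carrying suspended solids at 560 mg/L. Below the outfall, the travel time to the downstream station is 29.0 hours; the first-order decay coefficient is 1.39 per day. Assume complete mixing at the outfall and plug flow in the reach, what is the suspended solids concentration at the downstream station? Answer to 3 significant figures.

Flow-weighted average: C = (0.6110·9.200 + 0.1520·560.0) / 0.7630 = 90.74/0.7630 = 118.9 mg/L.
Applying C = C₀e^(−kt): 118.9 × 0.1865 = 22.17 mg/L.

22.2 mg/L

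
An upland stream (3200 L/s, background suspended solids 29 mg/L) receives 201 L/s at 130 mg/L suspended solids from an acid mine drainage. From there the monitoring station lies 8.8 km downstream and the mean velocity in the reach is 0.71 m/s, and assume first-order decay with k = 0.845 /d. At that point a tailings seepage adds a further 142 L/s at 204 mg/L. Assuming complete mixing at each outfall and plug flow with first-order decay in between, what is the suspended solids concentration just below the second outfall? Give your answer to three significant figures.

37.9 mg/L

Mass balance: C = (3200·29.00 + 201.0·130.0) / 3401 = 118900/3401 = 34.97 mg/L; combined flow 3401 L/s.
Travel time t = 8.8·1000 / 0.71 = 12390 s = 3.443 h.
First-order decay: C = 34.97·exp(−k·t) = 34.97·0.8858 = 30.98 mg/L.
Second outfall: C = (3401·30.98 + 142.0·204.0)/3543 = 37.91 mg/L.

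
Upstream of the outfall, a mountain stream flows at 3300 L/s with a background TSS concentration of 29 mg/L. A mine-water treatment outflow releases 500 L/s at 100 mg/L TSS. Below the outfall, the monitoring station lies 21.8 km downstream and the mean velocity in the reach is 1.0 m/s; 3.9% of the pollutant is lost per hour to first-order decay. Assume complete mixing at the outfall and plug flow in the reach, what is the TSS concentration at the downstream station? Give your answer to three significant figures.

30.1 mg/L

Mixed concentration C = ΣQC/ΣQ = (3300·29.00 + 500.0·100.0) / 3800 = 145700/3800 = 38.34 mg/L.
Travel time t = 21.8·1000 / 1.0 = 21800 s = 6.056 h.
3.9%/h lost → k = −ln(1 − 0.039) = 0.03978 h⁻¹.
Applying C = C₀e^(−kt): 38.34 × 0.7859 = 30.13 mg/L.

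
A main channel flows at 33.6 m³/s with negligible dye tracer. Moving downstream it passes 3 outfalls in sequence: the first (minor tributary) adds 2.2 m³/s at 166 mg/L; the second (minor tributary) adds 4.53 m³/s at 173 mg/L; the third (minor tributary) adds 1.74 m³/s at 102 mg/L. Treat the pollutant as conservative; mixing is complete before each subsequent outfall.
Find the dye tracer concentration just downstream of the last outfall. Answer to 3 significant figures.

Below outfall 1: Q → 35.80 m³/s, C = (33.60·0 + 2.200·166.0)/35.80 = 10.20 mg/L.
Below outfall 2: Q → 40.33 m³/s, C = (35.80·10.20 + 4.530·173.0)/40.33 = 28.49 mg/L.
Below outfall 3: Q → 42.07 m³/s, C = (40.33·28.49 + 1.740·102.0)/42.07 = 31.53 mg/L.

31.5 mg/L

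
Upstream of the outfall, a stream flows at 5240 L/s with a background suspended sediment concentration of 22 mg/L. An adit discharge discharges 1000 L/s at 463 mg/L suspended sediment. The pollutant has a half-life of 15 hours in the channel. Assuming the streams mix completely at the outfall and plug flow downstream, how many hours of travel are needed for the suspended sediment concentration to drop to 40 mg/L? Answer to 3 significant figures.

18.2 h

Mixed concentration C = ΣQC/ΣQ = (5240·22.00 + 1000·463.0) / 6240 = 578300/6240 = 92.67 mg/L.
Half-life 15 h → k = ln 2 / 15 = 0.04621 h⁻¹ = 1.109 d⁻¹.
92.67·exp(−k·t) = 40 → t = ln(92.67/40)/k = 65460 s = 18.18 h.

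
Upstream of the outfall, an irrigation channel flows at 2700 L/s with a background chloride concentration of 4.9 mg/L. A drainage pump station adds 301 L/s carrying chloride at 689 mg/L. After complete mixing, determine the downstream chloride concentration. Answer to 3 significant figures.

Mixed concentration C = ΣQC/ΣQ = (2700·4.900 + 301.0·689.0) / 3001 = 220600/3001 = 73.52 mg/L.

73.5 mg/L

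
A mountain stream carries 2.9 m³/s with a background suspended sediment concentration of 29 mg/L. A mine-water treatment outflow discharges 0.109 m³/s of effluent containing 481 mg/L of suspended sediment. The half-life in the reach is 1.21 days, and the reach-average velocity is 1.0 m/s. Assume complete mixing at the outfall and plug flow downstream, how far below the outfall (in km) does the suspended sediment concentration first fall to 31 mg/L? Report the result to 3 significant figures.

57.5 km

Conservation of mass: C = (2.900·29.00 + 0.1090·481.0) / 3.009 = 136.5/3.009 = 45.37 mg/L.
Half-life 1.21 d → k = ln 2 / 1.21 = 0.5728 d⁻¹.
Set 45.37·exp(−k·t) = 31 → t = ln(45.37/31)/k = 57460 s = 15.96 h.
Distance = v·t = 1.0·57460 = 57460 m = 57.46 km.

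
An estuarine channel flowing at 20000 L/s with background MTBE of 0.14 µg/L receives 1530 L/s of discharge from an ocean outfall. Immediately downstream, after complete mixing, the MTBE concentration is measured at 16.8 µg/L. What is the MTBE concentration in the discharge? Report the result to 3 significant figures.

235 µg/L

Mass balance: 20000·0.1400 + 1530·Cₑ = 21530·16.80
→ Cₑ = (21530·16.80 − 20000·0.1400) / 1530 = 234.6 µg/L.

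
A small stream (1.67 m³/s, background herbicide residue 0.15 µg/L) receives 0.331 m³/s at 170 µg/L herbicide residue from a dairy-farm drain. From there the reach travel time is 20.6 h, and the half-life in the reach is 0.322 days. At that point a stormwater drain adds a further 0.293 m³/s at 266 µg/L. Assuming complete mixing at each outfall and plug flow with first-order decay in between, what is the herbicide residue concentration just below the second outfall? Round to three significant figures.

Flow-weighted average: C = (1.670·0.1500 + 0.3310·170.0) / 2.001 = 56.52/2.001 = 28.25 µg/L; combined flow 2.001 m³/s.
Half-life 0.322 d → k = ln 2 / 0.322 = 2.153 d⁻¹.
Applying C = C₀e^(−kt): 28.25 × 0.1576 = 4.452 µg/L.
At the second outfall, C = (2.001·4.452 + 0.2930·266.0) / (2.001 + 0.2930) = 37.86 µg/L.

37.9 µg/L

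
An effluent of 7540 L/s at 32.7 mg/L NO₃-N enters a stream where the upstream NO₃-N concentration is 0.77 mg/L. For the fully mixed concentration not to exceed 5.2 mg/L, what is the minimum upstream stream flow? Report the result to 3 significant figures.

46800 L/s

Set C_mix = 5.2: (Q·0.7700 + 7540·32.70) / (Q + 7540) = 5.2
→ Q = 7540·(32.70 − 5.2)/(5.2 − 0.7700) = 46810 L/s.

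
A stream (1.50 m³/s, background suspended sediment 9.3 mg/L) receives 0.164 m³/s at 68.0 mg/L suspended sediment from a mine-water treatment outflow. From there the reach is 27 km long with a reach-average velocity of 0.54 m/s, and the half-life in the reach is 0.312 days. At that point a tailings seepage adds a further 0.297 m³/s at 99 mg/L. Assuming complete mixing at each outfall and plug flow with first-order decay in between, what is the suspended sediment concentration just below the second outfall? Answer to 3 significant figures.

Mass balance: C = (1.500·9.300 + 0.1640·68.00) / 1.664 = 25.10/1.664 = 15.09 mg/L; combined flow 1.664 m³/s.
Travel time t = 27·1000 / 0.54 = 50000 s = 13.89 h.
Half-life 0.312 d → k = ln 2 / 0.312 = 2.222 d⁻¹.
Decay over the reach: 15.09·exp(−kt) = 15.09·0.2765 = 4.171 mg/L.
At the second outfall, C = (1.664·4.171 + 0.2970·99.00) / (1.664 + 0.2970) = 18.53 mg/L.

18.5 mg/L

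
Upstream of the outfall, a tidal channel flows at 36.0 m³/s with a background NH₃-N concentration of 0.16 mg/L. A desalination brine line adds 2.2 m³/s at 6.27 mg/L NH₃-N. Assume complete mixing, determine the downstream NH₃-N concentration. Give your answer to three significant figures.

Conservation of mass: C = (36.00·0.1600 + 2.200·6.270) / 38.20 = 19.55/38.20 = 0.5119 mg/L.

0.512 mg/L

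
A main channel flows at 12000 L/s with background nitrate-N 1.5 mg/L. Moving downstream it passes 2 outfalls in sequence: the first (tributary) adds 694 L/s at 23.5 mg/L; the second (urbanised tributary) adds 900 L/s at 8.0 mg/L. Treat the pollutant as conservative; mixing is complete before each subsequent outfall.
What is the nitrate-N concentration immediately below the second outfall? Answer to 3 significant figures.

After outfall 1: Q = 12000 + 694.0 = 12690 L/s; C = (12000·1.500 + 694.0·23.50)/12690 = 2.703 mg/L.
After outfall 2: Q = 12690 + 900.0 = 13590 L/s; C = (12690·2.703 + 900.0·8.000)/13590 = 3.053 mg/L.

3.05 mg/L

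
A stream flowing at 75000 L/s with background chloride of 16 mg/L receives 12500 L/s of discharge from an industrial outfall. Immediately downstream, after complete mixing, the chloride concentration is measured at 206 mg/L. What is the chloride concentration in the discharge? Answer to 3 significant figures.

1350 mg/L

Mass balance: 75000·16.00 + 12500·Cₑ = 87500·206.0
→ Cₑ = (87500·206.0 − 75000·16.00) / 12500 = 1346 mg/L.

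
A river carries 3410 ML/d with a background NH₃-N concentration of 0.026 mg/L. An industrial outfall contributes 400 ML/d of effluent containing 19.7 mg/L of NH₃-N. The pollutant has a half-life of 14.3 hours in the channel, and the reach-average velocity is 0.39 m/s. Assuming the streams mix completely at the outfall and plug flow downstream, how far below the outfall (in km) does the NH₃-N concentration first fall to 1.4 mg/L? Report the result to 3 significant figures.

11.6 km

Flow-weighted average: C = (3410·0.02600 + 400.0·19.70) / 3810 = 7969/3810 = 2.092 mg/L.
Half-life 14.3 h → k = ln 2 / 14.3 = 0.04847 h⁻¹ = 1.163 d⁻¹.
Set 2.092·exp(−k·t) = 1.4 → t = ln(2.092/1.4)/k = 29810 s = 8.281 h.
Distance = v·t = 0.39·29810 = 11630 m = 11.63 km.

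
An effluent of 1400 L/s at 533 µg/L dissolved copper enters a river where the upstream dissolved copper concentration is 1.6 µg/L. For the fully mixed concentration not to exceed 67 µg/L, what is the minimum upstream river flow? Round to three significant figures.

9980 L/s

Set C_mix = 67: (Q·1.600 + 1400·533.0) / (Q + 1400) = 67
→ Q = 1400·(533.0 − 67)/(67 − 1.600) = 9976 L/s.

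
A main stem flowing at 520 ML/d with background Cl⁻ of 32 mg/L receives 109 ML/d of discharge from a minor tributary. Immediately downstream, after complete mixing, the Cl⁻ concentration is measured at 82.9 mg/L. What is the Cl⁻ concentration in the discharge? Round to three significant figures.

326 mg/L

Mass balance: 520.0·32.00 + 109.0·Cₑ = 629.0·82.90
→ Cₑ = (629.0·82.90 − 520.0·32.00) / 109.0 = 325.7 mg/L.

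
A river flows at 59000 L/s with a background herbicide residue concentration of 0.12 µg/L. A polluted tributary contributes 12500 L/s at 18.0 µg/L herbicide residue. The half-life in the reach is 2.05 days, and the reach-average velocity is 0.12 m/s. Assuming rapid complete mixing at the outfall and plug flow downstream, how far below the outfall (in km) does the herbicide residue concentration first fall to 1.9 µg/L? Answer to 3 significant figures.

16.4 km

After mixing, C = (59000·0.1200 + 12500·18.00) / 71500 = 232100/71500 = 3.246 µg/L.
Half-life 2.05 d → k = ln 2 / 2.05 = 0.3381 d⁻¹.
Set 3.246·exp(−k·t) = 1.9 → t = ln(3.246/1.9)/k = 136800 s = 38.01 h.
Distance = v·t = 0.12·136800 = 16420 m = 16.42 km.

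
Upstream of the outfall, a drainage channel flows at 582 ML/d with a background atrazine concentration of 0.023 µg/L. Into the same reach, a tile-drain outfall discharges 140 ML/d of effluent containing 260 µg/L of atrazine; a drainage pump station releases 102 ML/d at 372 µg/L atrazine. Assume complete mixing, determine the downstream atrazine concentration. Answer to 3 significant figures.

90.2 µg/L

After mixing, C = (582.0·0.02300 + 140.0·260.0 + 102.0·372.0) / 824.0 = 74360/824.0 = 90.24 µg/L.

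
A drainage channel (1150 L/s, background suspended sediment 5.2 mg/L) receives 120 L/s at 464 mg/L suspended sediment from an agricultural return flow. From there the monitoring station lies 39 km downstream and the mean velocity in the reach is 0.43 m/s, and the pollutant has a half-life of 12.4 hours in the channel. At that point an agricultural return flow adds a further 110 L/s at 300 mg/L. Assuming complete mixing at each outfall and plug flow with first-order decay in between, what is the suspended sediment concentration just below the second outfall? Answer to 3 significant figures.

34.8 mg/L

After mixing, C = (1150·5.200 + 120.0·464.0) / 1270 = 61660/1270 = 48.55 mg/L; combined flow 1270 L/s.
Travel time t = 39·1000 / 0.43 = 90700 s = 25.19 h.
Half-life 12.4 h → k = ln 2 / 12.4 = 0.05590 h⁻¹ = 1.342 d⁻¹.
After decay, C = 48.55 × e^(−kt) = 48.55 × 0.2446 = 11.87 mg/L.
Second outfall: C = (1270·11.87 + 110.0·300.0)/1380 = 34.84 mg/L.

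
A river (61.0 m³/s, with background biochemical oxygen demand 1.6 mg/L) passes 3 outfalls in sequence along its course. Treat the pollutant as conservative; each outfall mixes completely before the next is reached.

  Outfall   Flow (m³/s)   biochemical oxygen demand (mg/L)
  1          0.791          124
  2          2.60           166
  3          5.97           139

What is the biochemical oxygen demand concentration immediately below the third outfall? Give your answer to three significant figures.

Outfall 1: combined Q = 61.79 m³/s; C = (61.00·1.600 + 0.7910·124.0)/61.79 = 3.167 mg/L.
Outfall 2: combined Q = 64.39 m³/s; C = (61.79·3.167 + 2.600·166.0)/64.39 = 9.742 mg/L.
Outfall 3: combined Q = 70.36 m³/s; C = (64.39·9.742 + 5.970·139.0)/70.36 = 20.71 mg/L.

20.7 mg/L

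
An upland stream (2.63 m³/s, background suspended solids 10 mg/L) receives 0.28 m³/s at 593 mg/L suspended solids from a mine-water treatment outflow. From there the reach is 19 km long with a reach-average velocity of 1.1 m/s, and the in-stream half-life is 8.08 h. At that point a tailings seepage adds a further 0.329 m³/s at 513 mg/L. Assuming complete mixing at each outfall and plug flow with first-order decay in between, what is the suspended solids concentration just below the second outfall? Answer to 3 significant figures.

Mass balance: C = (2.630·10.00 + 0.2800·593.0) / 2.910 = 192.3/2.910 = 66.10 mg/L; combined flow 2.910 m³/s.
Travel time t = 19·1000 / 1.1 = 17270 s = 4.798 h.
Half-life 8.08 h → k = ln 2 / 8.08 = 0.08579 h⁻¹ = 2.059 d⁻¹.
After decay, C = 66.10 × e^(−kt) = 66.10 × 0.6626 = 43.79 mg/L.
At the second outfall, C = (2.910·43.79 + 0.3290·513.0) / (2.910 + 0.3290) = 91.45 mg/L.

91.5 mg/L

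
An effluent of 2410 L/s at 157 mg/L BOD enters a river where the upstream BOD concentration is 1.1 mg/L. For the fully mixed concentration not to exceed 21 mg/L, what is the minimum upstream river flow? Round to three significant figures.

16500 L/s

Set C_mix = 21: (Q·1.100 + 2410·157.0) / (Q + 2410) = 21
→ Q = 2410·(157.0 − 21)/(21 − 1.100) = 16470 L/s.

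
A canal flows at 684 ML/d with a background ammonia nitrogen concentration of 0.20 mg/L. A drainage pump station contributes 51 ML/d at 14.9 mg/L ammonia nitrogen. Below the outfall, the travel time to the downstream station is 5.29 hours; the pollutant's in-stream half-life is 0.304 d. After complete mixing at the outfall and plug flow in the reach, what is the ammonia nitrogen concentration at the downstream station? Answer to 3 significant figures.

Mixed concentration C = ΣQC/ΣQ = (684.0·0.2000 + 51.00·14.90) / 735.0 = 896.7/735.0 = 1.220 mg/L.
Half-life 0.304 d → k = ln 2 / 0.304 = 2.280 d⁻¹.
After decay, C = 1.220 × e^(−kt) = 1.220 × 0.6050 = 0.7381 mg/L.

0.738 mg/L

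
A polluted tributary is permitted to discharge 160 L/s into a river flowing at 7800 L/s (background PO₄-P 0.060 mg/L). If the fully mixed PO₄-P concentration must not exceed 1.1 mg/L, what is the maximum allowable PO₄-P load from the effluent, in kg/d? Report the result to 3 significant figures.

Mass balance at the limit: 7800·0.06000 + 160.0·Cₑ = 7960·1.1 → Cₑ = 51.80 mg/L.
160.0 L/s = 0.1600 m³/s. Load = 0.1600 m³/s × 51.80 g/m³ × 86 400 s/d = 716.1 kg/d.

716 kg/d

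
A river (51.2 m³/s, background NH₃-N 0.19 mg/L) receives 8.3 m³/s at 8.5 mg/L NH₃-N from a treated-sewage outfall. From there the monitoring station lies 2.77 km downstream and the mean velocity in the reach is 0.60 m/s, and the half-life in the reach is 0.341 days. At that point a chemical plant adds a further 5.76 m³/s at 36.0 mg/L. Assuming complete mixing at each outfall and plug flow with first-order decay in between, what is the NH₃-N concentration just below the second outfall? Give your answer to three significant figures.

Flow-weighted average: C = (51.20·0.1900 + 8.300·8.500) / 59.50 = 80.28/59.50 = 1.349 mg/L; combined flow 59.50 m³/s.
Travel time t = 2.77·1000 / 0.60 = 4617 s = 1.282 h.
Half-life 0.341 d → k = ln 2 / 0.341 = 2.033 d⁻¹.
After decay, C = 1.349 × e^(−kt) = 1.349 × 0.8971 = 1.210 mg/L.
Second outfall: C = (59.50·1.210 + 5.760·36.00)/65.26 = 4.281 mg/L.

4.28 mg/L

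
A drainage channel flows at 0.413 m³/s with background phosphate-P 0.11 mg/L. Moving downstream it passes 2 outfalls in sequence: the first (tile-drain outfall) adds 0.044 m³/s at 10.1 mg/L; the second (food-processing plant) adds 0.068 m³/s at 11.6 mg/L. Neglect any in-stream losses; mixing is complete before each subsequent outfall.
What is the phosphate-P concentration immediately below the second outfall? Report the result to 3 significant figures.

2.44 mg/L

After outfall 1: Q = 0.4130 + 0.04400 = 0.4570 m³/s; C = (0.4130·0.1100 + 0.04400·10.10)/0.4570 = 1.072 mg/L.
After outfall 2: Q = 0.4570 + 0.06800 = 0.5250 m³/s; C = (0.4570·1.072 + 0.06800·11.60)/0.5250 = 2.435 mg/L.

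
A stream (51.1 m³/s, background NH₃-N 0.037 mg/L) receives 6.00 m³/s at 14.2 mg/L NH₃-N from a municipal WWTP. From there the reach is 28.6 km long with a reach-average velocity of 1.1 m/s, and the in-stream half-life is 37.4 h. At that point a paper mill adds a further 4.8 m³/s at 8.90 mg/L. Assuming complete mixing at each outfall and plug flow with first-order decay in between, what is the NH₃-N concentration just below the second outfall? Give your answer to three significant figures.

Conservation of mass: C = (51.10·0.03700 + 6.000·14.20) / 57.10 = 87.09/57.10 = 1.525 mg/L; combined flow 57.10 m³/s.
Travel time t = 28.6·1000 / 1.1 = 26000 s = 7.222 h.
Half-life 37.4 h → k = ln 2 / 37.4 = 0.01853 h⁻¹ = 0.4448 d⁻¹.
Applying C = C₀e^(−kt): 1.525 × 0.8747 = 1.334 mg/L.
Second outfall: C = (57.10·1.334 + 4.800·8.900)/61.90 = 1.921 mg/L.

1.92 mg/L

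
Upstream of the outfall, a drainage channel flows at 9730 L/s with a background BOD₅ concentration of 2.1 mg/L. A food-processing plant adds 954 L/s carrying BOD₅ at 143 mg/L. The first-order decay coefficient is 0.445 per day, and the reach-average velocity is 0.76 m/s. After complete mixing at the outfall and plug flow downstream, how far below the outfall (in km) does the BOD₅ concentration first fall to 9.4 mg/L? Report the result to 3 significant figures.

Conservation of mass: C = (9730·2.100 + 954.0·143.0) / 10680 = 156900/10680 = 14.68 mg/L.
Set 14.68·exp(−k·t) = 9.4 → t = ln(14.68/9.4)/k = 86570 s = 24.05 h.
Distance = v·t = 0.76·86570 = 65790 m = 65.79 km.

65.8 km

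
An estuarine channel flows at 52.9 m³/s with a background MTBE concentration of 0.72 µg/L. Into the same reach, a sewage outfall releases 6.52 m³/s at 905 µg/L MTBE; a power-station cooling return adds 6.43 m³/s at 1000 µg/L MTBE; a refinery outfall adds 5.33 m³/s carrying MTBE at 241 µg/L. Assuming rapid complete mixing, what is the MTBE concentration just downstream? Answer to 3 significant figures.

192 µg/L

Mixed concentration C = ΣQC/ΣQ = (52.90·0.7200 + 6.520·905.0 + 6.430·1000 + 5.330·241.0) / 71.18 = 13650/71.18 = 191.8 µg/L.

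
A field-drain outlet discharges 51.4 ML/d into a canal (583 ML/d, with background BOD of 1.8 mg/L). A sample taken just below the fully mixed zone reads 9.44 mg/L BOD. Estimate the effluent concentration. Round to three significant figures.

Mass balance: 583.0·1.800 + 51.40·Cₑ = 634.4·9.440
→ Cₑ = (634.4·9.440 − 583.0·1.800) / 51.40 = 96.10 mg/L.

96.1 mg/L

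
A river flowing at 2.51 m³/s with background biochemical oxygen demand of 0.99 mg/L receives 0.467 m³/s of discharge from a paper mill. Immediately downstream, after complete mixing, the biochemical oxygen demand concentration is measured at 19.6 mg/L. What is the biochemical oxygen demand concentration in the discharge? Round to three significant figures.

120 mg/L

Mass balance: 2.510·0.9900 + 0.4670·Cₑ = 2.977·19.60
→ Cₑ = (2.977·19.60 − 2.510·0.9900) / 0.4670 = 119.6 mg/L.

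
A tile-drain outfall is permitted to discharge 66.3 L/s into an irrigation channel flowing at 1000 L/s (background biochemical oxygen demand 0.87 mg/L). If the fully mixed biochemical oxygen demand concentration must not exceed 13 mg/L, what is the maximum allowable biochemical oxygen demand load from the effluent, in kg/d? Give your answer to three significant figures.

1120 kg/d

Mass balance at the limit: 1000·0.8700 + 66.30·Cₑ = 1066·13 → Cₑ = 196.0 mg/L.
66.30 L/s = 0.06630 m³/s. Load = 0.06630 m³/s × 196.0 g/m³ × 86 400 s/d = 1123 kg/d.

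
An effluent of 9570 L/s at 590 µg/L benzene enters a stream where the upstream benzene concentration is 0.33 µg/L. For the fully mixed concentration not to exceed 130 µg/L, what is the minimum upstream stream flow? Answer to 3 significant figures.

Set C_mix = 130: (Q·0.3300 + 9570·590.0) / (Q + 9570) = 130
→ Q = 9570·(590.0 − 130)/(130 − 0.3300) = 33950 L/s.

33900 L/s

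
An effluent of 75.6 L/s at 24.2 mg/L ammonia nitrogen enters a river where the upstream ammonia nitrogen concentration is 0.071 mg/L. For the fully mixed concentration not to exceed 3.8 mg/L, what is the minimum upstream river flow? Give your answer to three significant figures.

Set C_mix = 3.8: (Q·0.07100 + 75.60·24.20) / (Q + 75.60) = 3.8
→ Q = 75.60·(24.20 − 3.8)/(3.8 − 0.07100) = 413.6 L/s.

414 L/s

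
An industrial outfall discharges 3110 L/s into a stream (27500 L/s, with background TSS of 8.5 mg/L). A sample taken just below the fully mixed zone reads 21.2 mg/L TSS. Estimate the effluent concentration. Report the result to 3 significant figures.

Mass balance: 27500·8.500 + 3110·Cₑ = 30610·21.20
→ Cₑ = (30610·21.20 − 27500·8.500) / 3110 = 133.5 mg/L.

133 mg/L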